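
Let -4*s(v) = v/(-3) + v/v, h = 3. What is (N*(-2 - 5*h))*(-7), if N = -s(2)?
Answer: 119/12 ≈ 9.9167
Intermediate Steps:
s(v) = -1/4 + v/12 (s(v) = -(v/(-3) + v/v)/4 = -(v*(-1/3) + 1)/4 = -(-v/3 + 1)/4 = -(1 - v/3)/4 = -1/4 + v/12)
N = 1/12 (N = -(-1/4 + (1/12)*2) = -(-1/4 + 1/6) = -1*(-1/12) = 1/12 ≈ 0.083333)
(N*(-2 - 5*h))*(-7) = ((-2 - 5*3)/12)*(-7) = ((-2 - 15)/12)*(-7) = ((1/12)*(-17))*(-7) = -17/12*(-7) = 119/12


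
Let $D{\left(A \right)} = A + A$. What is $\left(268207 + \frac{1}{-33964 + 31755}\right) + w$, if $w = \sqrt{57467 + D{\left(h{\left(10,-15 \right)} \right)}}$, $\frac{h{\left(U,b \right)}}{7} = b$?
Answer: $\frac{592469262}{2209} + \sqrt{57257} \approx 2.6845 \cdot 10^{5}$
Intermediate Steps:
$h{\left(U,b \right)} = 7 b$
$D{\left(A \right)} = 2 A$
$w = \sqrt{57257}$ ($w = \sqrt{57467 + 2 \cdot 7 \left(-15\right)} = \sqrt{57467 + 2 \left(-105\right)} = \sqrt{57467 - 210} = \sqrt{57257} \approx 239.28$)
$\left(268207 + \frac{1}{-33964 + 31755}\right) + w = \left(268207 + \frac{1}{-33964 + 31755}\right) + \sqrt{57257} = \left(268207 + \frac{1}{-2209}\right) + \sqrt{57257} = \left(268207 - \frac{1}{2209}\right) + \sqrt{57257} = \frac{592469262}{2209} + \sqrt{57257}$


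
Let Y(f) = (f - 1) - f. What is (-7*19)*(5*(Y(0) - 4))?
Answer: 3325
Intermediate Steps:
Y(f) = -1 (Y(f) = (-1 + f) - f = -1)
(-7*19)*(5*(Y(0) - 4)) = (-7*19)*(5*(-1 - 4)) = -665*(-5) = -133*(-25) = 3325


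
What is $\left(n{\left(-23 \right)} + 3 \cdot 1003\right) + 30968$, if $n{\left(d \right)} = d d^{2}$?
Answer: $21810$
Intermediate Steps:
$n{\left(d \right)} = d^{3}$
$\left(n{\left(-23 \right)} + 3 \cdot 1003\right) + 30968 = \left(\left(-23\right)^{3} + 3 \cdot 1003\right) + 30968 = \left(-12167 + 3009\right) + 30968 = -9158 + 30968 = 21810$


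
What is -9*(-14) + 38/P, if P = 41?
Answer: 5204/41 ≈ 126.93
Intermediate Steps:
-9*(-14) + 38/P = -9*(-14) + 38/41 = 126 + 38*(1/41) = 126 + 38/41 = 5204/41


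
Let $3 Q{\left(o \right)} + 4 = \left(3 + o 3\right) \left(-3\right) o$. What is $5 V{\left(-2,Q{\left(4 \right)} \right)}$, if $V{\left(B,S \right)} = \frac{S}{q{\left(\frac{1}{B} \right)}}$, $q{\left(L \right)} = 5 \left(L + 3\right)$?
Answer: $- \frac{368}{15} \approx -24.533$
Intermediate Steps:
$q{\left(L \right)} = 15 + 5 L$ ($q{\left(L \right)} = 5 \left(3 + L\right) = 15 + 5 L$)
$Q{\left(o \right)} = - \frac{4}{3} + \frac{o \left(-9 - 9 o\right)}{3}$ ($Q{\left(o \right)} = - \frac{4}{3} + \frac{\left(3 + o 3\right) \left(-3\right) o}{3} = - \frac{4}{3} + \frac{\left(3 + 3 o\right) \left(-3\right) o}{3} = - \frac{4}{3} + \frac{\left(-9 - 9 o\right) o}{3} = - \frac{4}{3} + \frac{o \left(-9 - 9 o\right)}{3}$)
$V{\left(B,S \right)} = \frac{S}{15 + \frac{5}{B}}$
$5 V{\left(-2,Q{\left(4 \right)} \right)} = 5 \cdot \frac{1}{5} \left(-2\right) \left(- \frac{4}{3} - 12 - 3 \cdot 4^{2}\right) \frac{1}{1 + 3 \left(-2\right)} = 5 \cdot \frac{1}{5} \left(-2\right) \left(- \frac{4}{3} - 12 - 48\right) \frac{1}{1 - 6} = 5 \cdot \frac{1}{5} \left(-2\right) \left(- \frac{4}{3} - 12 - 48\right) \frac{1}{-5} = 5 \cdot \frac{1}{5} \left(-2\right) \left(- \frac{184}{3}\right) \left(- \frac{1}{5}\right) = 5 \left(- \frac{368}{75}\right) = - \frac{368}{15}$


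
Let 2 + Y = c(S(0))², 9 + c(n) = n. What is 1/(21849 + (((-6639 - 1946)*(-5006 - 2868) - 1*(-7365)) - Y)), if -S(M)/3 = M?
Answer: 1/67627425 ≈ 1.4787e-8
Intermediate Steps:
S(M) = -3*M
c(n) = -9 + n
Y = 79 (Y = -2 + (-9 - 3*0)² = -2 + (-9 + 0)² = -2 + (-9)² = -2 + 81 = 79)
1/(21849 + (((-6639 - 1946)*(-5006 - 2868) - 1*(-7365)) - Y)) = 1/(21849 + (((-6639 - 1946)*(-5006 - 2868) - 1*(-7365)) - 1*79)) = 1/(21849 + ((-8585*(-7874) + 7365) - 79)) = 1/(21849 + ((67598290 + 7365) - 79)) = 1/(21849 + (67605655 - 79)) = 1/(21849 + 67605576) = 1/67627425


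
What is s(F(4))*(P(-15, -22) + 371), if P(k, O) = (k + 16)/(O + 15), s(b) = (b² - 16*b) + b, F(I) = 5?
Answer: -129800/7 ≈ -18543.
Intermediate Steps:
s(b) = b² - 15*b
P(k, O) = (16 + k)/(15 + O)
s(F(4))*(P(-15, -22) + 371) = (5*(-15 + 5))*((16 - 15)/(15 - 22) + 371) = (5*(-10))*(1/(-7) + 371) = -50*(-⅐*1 + 371) = -50*(-⅐ + 371) = -50*2596/7 = -129800/7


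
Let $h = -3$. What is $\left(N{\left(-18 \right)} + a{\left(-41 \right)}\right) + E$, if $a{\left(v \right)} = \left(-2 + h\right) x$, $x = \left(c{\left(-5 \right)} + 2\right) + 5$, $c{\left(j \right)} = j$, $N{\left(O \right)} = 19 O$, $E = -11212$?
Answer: $-11564$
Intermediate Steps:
$x = 2$ ($x = \left(-5 + 2\right) + 5 = -3 + 5 = 2$)
$a{\left(v \right)} = -10$ ($a{\left(v \right)} = \left(-2 - 3\right) 2 = \left(-5\right) 2 = -10$)
$\left(N{\left(-18 \right)} + a{\left(-41 \right)}\right) + E = \left(19 \left(-18\right) - 10\right) - 11212 = \left(-342 - 10\right) - 11212 = -352 - 11212 = -11564$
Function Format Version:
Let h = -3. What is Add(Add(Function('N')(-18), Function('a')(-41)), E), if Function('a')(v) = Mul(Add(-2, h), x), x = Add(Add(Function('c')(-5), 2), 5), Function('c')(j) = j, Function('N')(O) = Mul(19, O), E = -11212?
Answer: -11564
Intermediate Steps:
x = 2 (x = Add(Add(-5, 2), 5) = Add(-3, 5) = 2)
Function('a')(v) = -10 (Function('a')(v) = Mul(Add(-2, -3), 2) = Mul(-5, 2) = -10)
Add(Add(Function('N')(-18), Function('a')(-41)), E) = Add(Add(Mul(19, -18), -10), -11212) = Add(Add(-342, -10), -11212) = Add(-352, -11212) = -11564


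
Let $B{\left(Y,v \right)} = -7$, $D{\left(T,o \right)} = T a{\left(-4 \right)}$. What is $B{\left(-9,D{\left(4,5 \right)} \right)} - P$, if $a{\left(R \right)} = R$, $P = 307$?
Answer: $-314$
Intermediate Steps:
$D{\left(T,o \right)} = - 4 T$ ($D{\left(T,o \right)} = T \left(-4\right) = - 4 T$)
$B{\left(-9,D{\left(4,5 \right)} \right)} - P = -7 - 307 = -314$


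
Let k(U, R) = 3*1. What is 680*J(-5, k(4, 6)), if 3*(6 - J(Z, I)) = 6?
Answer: 2720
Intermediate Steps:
k(U, R) = 3
J(Z, I) = 4 (J(Z, I) = 6 - 1/3*6 = 6 - 2 = 4)
680*J(-5, k(4, 6)) = 680*4 = 2720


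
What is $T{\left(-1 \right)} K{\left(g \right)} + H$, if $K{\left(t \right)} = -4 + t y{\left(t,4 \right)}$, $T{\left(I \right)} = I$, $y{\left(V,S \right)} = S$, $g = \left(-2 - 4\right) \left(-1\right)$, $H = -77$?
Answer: $-97$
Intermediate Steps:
$g = 6$ ($g = \left(-6\right) \left(-1\right) = 6$)
$K{\left(t \right)} = -4 + 4 t$ ($K{\left(t \right)} = -4 + t 4 = -4 + 4 t$)
$T{\left(-1 \right)} K{\left(g \right)} + H = - (-4 + 4 \cdot 6) - 77 = - (-4 + 24) - 77 = \left(-1\right) 20 - 77 = -20 - 77 = -97$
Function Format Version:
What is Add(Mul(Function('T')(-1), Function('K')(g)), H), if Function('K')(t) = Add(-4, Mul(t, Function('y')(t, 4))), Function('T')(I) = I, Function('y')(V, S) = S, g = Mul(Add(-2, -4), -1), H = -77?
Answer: -97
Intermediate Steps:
g = 6 (g = Mul(-6, -1) = 6)
Function('K')(t) = Add(-4, Mul(4, t)) (Function('K')(t) = Add(-4, Mul(t, 4)) = Add(-4, Mul(4, t)))
Add(Mul(Function('T')(-1), Function('K')(g)), H) = Add(Mul(-1, Add(-4, Mul(4, 6))), -77) = Add(Mul(-1, Add(-4, 24)), -77) = Add(Mul(-1, 20), -77) = Add(-20, -77) = -97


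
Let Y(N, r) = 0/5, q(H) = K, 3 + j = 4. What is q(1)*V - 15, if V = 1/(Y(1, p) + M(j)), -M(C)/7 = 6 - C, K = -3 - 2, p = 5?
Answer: -104/7 ≈ -14.857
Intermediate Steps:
j = 1 (j = -3 + 4 = 1)
K = -5
q(H) = -5
Y(N, r) = 0 (Y(N, r) = 0*(⅕) = 0)
M(C) = -42 + 7*C (M(C) = -7*(6 - C) = -42 + 7*C)
V = -1/35 (V = 1/(0 + (-42 + 7*1)) = 1/(0 + (-42 + 7)) = 1/(0 - 35) = 1/(-35) = -1/35 ≈ -0.028571)
q(1)*V - 15 = -5*(-1/35) - 15 = ⅐ - 15 = -104/7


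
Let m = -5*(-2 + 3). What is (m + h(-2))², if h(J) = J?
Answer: 49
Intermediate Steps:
m = -5 (m = -5*1 = -5)
(m + h(-2))² = (-5 - 2)² = (-7)² = 49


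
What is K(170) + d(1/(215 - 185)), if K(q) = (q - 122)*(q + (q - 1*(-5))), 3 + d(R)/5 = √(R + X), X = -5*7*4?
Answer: 16545 + I*√125970/6 ≈ 16545.0 + 59.154*I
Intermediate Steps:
X = -140 (X = -35*4 = -140)
d(R) = -15 + 5*√(-140 + R) (d(R) = -15 + 5*√(R - 140) = -15 + 5*√(-140 + R))
K(q) = (-122 + q)*(5 + 2*q) (K(q) = (-122 + q)*(q + (q + 5)) = (-122 + q)*(q + (5 + q)) = (-122 + q)*(5 + 2*q))
K(170) + d(1/(215 - 185)) = (-610 - 239*170 + 2*170²) + (-15 + 5*√(-140 + 1/(215 - 185))) = (-610 - 40630 + 2*28900) + (-15 + 5*√(-140 + 1/30)) = (-610 - 40630 + 57800) + (-15 + 5*√(-140 + 1/30)) = 16560 + (-15 + 5*√(-4199/30)) = 16560 + (-15 + 5*(I*√125970/30)) = 16560 + (-15 + I*√125970/6) = 16545 + I*√125970/6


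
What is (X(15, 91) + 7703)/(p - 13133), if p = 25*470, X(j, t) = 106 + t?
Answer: -7900/1383 ≈ -5.7122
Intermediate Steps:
p = 11750
(X(15, 91) + 7703)/(p - 13133) = ((106 + 91) + 7703)/(11750 - 13133) = (197 + 7703)/(-1383) = 7900*(-1/1383) = -7900/1383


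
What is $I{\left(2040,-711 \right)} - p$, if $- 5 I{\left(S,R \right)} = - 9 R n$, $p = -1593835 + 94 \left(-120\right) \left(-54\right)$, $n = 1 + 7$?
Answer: $\frac{4872383}{5} \approx 9.7448 \cdot 10^{5}$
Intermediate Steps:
$n = 8$
$p = -984715$ ($p = -1593835 - -609120 = -1593835 + 609120 = -984715$)
$I{\left(S,R \right)} = \frac{72 R}{5}$ ($I{\left(S,R \right)} = - \frac{- 9 R 8}{5} = - \frac{\left(-72\right) R}{5} = \frac{72 R}{5}$)
$I{\left(2040,-711 \right)} - p = \frac{72}{5} \left(-711\right) - -984715 = - \frac{51192}{5} + 984715 = \frac{4872383}{5}$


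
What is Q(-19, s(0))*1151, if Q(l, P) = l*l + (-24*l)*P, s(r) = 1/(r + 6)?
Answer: 502987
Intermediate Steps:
s(r) = 1/(6 + r)
Q(l, P) = l² - 24*P*l
Q(-19, s(0))*1151 = -19*(-19 - 24/(6 + 0))*1151 = -19*(-19 - 24/6)*1151 = -19*(-19 - 24*⅙)*1151 = -19*(-19 - 4)*1151 = -19*(-23)*1151 = 437*1151 = 502987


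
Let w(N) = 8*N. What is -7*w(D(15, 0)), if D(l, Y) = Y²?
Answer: 0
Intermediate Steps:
-7*w(D(15, 0)) = -56*0² = -56*0 = -7*0 = 0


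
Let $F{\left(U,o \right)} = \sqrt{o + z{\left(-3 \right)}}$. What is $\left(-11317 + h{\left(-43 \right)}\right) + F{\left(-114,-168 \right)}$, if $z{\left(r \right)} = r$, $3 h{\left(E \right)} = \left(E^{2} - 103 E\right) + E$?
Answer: $- \frac{27716}{3} + 3 i \sqrt{19} \approx -9238.7 + 13.077 i$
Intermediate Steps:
$h{\left(E \right)} = - 34 E + \frac{E^{2}}{3}$ ($h{\left(E \right)} = \frac{\left(E^{2} - 103 E\right) + E}{3} = \frac{E^{2} - 102 E}{3} = - 34 E + \frac{E^{2}}{3}$)
$F{\left(U,o \right)} = \sqrt{-3 + o}$ ($F{\left(U,o \right)} = \sqrt{o - 3} = \sqrt{-3 + o}$)
$\left(-11317 + h{\left(-43 \right)}\right) + F{\left(-114,-168 \right)} = \left(-11317 + \frac{1}{3} \left(-43\right) \left(-102 - 43\right)\right) + \sqrt{-3 - 168} = \left(-11317 + \frac{1}{3} \left(-43\right) \left(-145\right)\right) + \sqrt{-171} = \left(-11317 + \frac{6235}{3}\right) + 3 i \sqrt{19} = - \frac{27716}{3} + 3 i \sqrt{19}$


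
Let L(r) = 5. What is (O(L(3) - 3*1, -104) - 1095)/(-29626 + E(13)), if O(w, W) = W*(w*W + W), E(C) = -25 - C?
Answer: -10451/9888 ≈ -1.0569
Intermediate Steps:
O(w, W) = W*(W + W*w) (O(w, W) = W*(W*w + W) = W*(W + W*w))
(O(L(3) - 3*1, -104) - 1095)/(-29626 + E(13)) = ((-104)**2*(1 + (5 - 3*1)) - 1095)/(-29626 + (-25 - 1*13)) = (10816*(1 + (5 - 3)) - 1095)/(-29626 + (-25 - 13)) = (10816*(1 + 2) - 1095)/(-29626 - 38) = (10816*3 - 1095)/(-29664) = (32448 - 1095)*(-1/29664) = 31353*(-1/29664) = -10451/9888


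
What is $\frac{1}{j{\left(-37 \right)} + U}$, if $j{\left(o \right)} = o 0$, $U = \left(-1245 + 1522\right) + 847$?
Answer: $\frac{1}{1124} \approx 0.00088968$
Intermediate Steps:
$U = 1124$ ($U = 277 + 847 = 1124$)
$j{\left(o \right)} = 0$
$\frac{1}{j{\left(-37 \right)} + U} = \frac{1}{0 + 1124} = \frac{1}{1124}$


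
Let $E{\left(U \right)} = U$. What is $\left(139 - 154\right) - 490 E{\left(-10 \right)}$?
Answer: $4885$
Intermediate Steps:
$\left(139 - 154\right) - 490 E{\left(-10 \right)} = \left(139 - 154\right) - -4900 = \left(139 - 154\right) + 4900 = -15 + 4900 = 4885$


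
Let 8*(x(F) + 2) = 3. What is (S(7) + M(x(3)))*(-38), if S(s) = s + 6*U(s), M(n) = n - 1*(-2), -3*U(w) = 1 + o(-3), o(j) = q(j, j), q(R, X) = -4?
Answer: -2033/4 ≈ -508.25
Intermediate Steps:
o(j) = -4
x(F) = -13/8 (x(F) = -2 + (1/8)*3 = -2 + 3/8 = -13/8)
U(w) = 1 (U(w) = -(1 - 4)/3 = -1/3*(-3) = 1)
M(n) = 2 + n (M(n) = n + 2 = 2 + n)
S(s) = 6 + s (S(s) = s + 6*1 = s + 6 = 6 + s)
(S(7) + M(x(3)))*(-38) = ((6 + 7) + (2 - 13/8))*(-38) = (13 + 3/8)*(-38) = (107/8)*(-38) = -2033/4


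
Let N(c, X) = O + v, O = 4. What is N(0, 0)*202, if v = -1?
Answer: 606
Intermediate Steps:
N(c, X) = 3 (N(c, X) = 4 - 1 = 3)
N(0, 0)*202 = 3*202 = 606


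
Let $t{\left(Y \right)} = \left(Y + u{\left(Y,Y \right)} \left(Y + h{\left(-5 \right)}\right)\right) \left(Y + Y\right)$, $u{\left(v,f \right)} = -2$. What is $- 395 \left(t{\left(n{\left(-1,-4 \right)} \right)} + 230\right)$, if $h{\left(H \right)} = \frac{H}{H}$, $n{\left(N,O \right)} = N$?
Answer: $-91640$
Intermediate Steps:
$h{\left(H \right)} = 1$
$t{\left(Y \right)} = 2 Y \left(-2 - Y\right)$ ($t{\left(Y \right)} = \left(Y - 2 \left(Y + 1\right)\right) \left(Y + Y\right) = \left(Y - 2 \left(1 + Y\right)\right) 2 Y = \left(Y - \left(2 + 2 Y\right)\right) 2 Y = \left(-2 - Y\right) 2 Y = 2 Y \left(-2 - Y\right)$)
$- 395 \left(t{\left(n{\left(-1,-4 \right)} \right)} + 230\right) = - 395 \left(2 \left(-1\right) \left(-2 - -1\right) + 230\right) = - 395 \left(2 \left(-1\right) \left(-2 + 1\right) + 230\right) = - 395 \left(2 \left(-1\right) \left(-1\right) + 230\right) = - 395 \left(2 + 230\right) = \left(-395\right) 232 = -91640$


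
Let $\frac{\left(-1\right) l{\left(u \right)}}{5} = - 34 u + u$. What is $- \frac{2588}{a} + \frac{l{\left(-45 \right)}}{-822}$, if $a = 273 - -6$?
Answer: $- \frac{18587}{76446} \approx -0.24314$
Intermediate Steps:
$l{\left(u \right)} = 165 u$ ($l{\left(u \right)} = - 5 \left(- 34 u + u\right) = - 5 \left(- 33 u\right) = 165 u$)
$a = 279$ ($a = 273 + 6 = 279$)
$- \frac{2588}{a} + \frac{l{\left(-45 \right)}}{-822} = - \frac{2588}{279} + \frac{165 \left(-45\right)}{-822} = \left(-2588\right) \frac{1}{279} - - \frac{2475}{274} = - \frac{2588}{279} + \frac{2475}{274} = - \frac{18587}{76446}$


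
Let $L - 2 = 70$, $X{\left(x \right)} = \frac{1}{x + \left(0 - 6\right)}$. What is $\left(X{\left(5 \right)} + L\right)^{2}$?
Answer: $5041$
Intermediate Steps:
$X{\left(x \right)} = \frac{1}{-6 + x}$ ($X{\left(x \right)} = \frac{1}{x + \left(0 - 6\right)} = \frac{1}{x - 6} = \frac{1}{-6 + x}$)
$L = 72$ ($L = 2 + 70 = 72$)
$\left(X{\left(5 \right)} + L\right)^{2} = \left(\frac{1}{-6 + 5} + 72\right)^{2} = \left(\frac{1}{-1} + 72\right)^{2} = \left(-1 + 72\right)^{2} = 71^{2} = 5041$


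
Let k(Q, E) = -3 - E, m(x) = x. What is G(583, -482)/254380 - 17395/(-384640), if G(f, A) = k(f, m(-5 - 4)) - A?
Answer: 230632221/4892236160 ≈ 0.047143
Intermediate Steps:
G(f, A) = 6 - A (G(f, A) = (-3 - (-5 - 4)) - A = (-3 - 1*(-9)) - A = (-3 + 9) - A = 6 - A)
G(583, -482)/254380 - 17395/(-384640) = (6 - 1*(-482))/254380 - 17395/(-384640) = (6 + 482)*(1/254380) - 17395*(-1/384640) = 488*(1/254380) + 3479/76928 = 122/63595 + 3479/76928 = 230632221/4892236160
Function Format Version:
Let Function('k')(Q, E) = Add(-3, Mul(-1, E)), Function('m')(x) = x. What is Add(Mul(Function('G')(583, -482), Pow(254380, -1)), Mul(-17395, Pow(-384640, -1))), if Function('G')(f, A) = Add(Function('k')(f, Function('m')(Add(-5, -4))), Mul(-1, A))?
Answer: Rational(230632221, 4892236160) ≈ 0.047143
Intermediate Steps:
Function('G')(f, A) = Add(6, Mul(-1, A)) (Function('G')(f, A) = Add(Add(-3, Mul(-1, Add(-5, -4))), Mul(-1, A)) = Add(Add(-3, Mul(-1, -9)), Mul(-1, A)) = Add(Add(-3, 9), Mul(-1, A)) = Add(6, Mul(-1, A)))
Add(Mul(Function('G')(583, -482), Pow(254380, -1)), Mul(-17395, Pow(-384640, -1))) = Add(Mul(Add(6, Mul(-1, -482)), Pow(254380, -1)), Mul(-17395, Pow(-384640, -1))) = Add(Mul(Add(6, 482), Rational(1, 254380)), Mul(-17395, Rational(-1, 384640))) = Add(Mul(488, Rational(1, 254380)), Rational(3479, 76928)) = Add(Rational(122, 63595), Rational(3479, 76928)) = Rational(230632221, 4892236160)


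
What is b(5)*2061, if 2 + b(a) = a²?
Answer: 47403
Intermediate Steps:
b(a) = -2 + a²
b(5)*2061 = (-2 + 5²)*2061 = (-2 + 25)*2061 = 23*2061 = 47403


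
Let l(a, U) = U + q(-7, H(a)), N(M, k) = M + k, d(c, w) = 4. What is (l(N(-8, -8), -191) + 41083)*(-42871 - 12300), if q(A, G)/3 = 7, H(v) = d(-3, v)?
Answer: -2257211123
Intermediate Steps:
H(v) = 4
q(A, G) = 21 (q(A, G) = 3*7 = 21)
l(a, U) = 21 + U (l(a, U) = U + 21 = 21 + U)
(l(N(-8, -8), -191) + 41083)*(-42871 - 12300) = ((21 - 191) + 41083)*(-42871 - 12300) = (-170 + 41083)*(-55171) = 40913*(-55171) = -2257211123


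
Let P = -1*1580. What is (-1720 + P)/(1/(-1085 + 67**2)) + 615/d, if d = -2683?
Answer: -30138676215/2683 ≈ -1.1233e+7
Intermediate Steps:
P = -1580
(-1720 + P)/(1/(-1085 + 67**2)) + 615/d = (-1720 - 1580)/(1/(-1085 + 67**2)) + 615/(-2683) = -3300/(1/(-1085 + 4489)) + 615*(-1/2683) = -3300/(1/3404) - 615/2683 = -3300/1/3404 - 615/2683 = -3300*3404 - 615/2683 = -11233200 - 615/2683 = -30138676215/2683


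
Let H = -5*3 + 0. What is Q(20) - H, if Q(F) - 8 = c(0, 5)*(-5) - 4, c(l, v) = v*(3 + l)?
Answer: -56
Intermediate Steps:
H = -15 (H = -15 + 0 = -15)
Q(F) = -71 (Q(F) = 8 + ((5*(3 + 0))*(-5) - 4) = 8 + ((5*3)*(-5) - 4) = 8 + (15*(-5) - 4) = 8 + (-75 - 4) = 8 - 79 = -71)
Q(20) - H = -71 - 1*(-15) = -71 + 15 = -56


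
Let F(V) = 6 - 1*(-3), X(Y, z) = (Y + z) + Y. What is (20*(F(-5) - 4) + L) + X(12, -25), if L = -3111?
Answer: -3012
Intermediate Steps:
X(Y, z) = z + 2*Y
F(V) = 9 (F(V) = 6 + 3 = 9)
(20*(F(-5) - 4) + L) + X(12, -25) = (20*(9 - 4) - 3111) + (-25 + 2*12) = (20*5 - 3111) + (-25 + 24) = (100 - 3111) - 1 = -3011 - 1 = -3012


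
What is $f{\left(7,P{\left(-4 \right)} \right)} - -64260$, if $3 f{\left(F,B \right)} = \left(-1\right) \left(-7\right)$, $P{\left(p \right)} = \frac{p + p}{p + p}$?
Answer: $\frac{192787}{3} \approx 64262.0$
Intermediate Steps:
$P{\left(p \right)} = 1$ ($P{\left(p \right)} = \frac{2 p}{2 p} = 2 p \frac{1}{2 p} = 1$)
$f{\left(F,B \right)} = \frac{7}{3}$ ($f{\left(F,B \right)} = \frac{\left(-1\right) \left(-7\right)}{3} = \frac{1}{3} \cdot 7 = \frac{7}{3}$)
$f{\left(7,P{\left(-4 \right)} \right)} - -64260 = \frac{7}{3} - -64260 = \frac{7}{3} + 64260 = \frac{192787}{3}$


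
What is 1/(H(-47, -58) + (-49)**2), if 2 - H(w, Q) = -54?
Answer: 1/2457 ≈ 0.00040700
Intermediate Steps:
H(w, Q) = 56 (H(w, Q) = 2 - 1*(-54) = 2 + 54 = 56)
1/(H(-47, -58) + (-49)**2) = 1/(56 + (-49)**2) = 1/(56 + 2401) = 1/2457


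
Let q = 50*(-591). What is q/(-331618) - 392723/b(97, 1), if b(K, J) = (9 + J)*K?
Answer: -65102676157/160834730 ≈ -404.78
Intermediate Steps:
q = -29550
b(K, J) = K*(9 + J)
q/(-331618) - 392723/b(97, 1) = -29550/(-331618) - 392723*1/(97*(9 + 1)) = -29550*(-1/331618) - 392723/(97*10) = 14775/165809 - 392723/970 = -65102676157/160834730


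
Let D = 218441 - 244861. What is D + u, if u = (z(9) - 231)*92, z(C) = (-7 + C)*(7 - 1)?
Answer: -46568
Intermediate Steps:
z(C) = -42 + 6*C (z(C) = (-7 + C)*6 = -42 + 6*C)
u = -20148 (u = ((-42 + 6*9) - 231)*92 = ((-42 + 54) - 231)*92 = (12 - 231)*92 = -219*92 = -20148)
D = -26420
D + u = -26420 - 20148 = -46568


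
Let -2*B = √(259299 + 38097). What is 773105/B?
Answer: -773105*√8261/24783 ≈ -2835.3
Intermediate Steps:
B = -3*√8261 (B = -√(259299 + 38097)/2 = -3*√8261 ≈ -272.67)
773105/B = 773105/((-3*√8261)) = 773105*(-√8261/24783) = -773105*√8261/24783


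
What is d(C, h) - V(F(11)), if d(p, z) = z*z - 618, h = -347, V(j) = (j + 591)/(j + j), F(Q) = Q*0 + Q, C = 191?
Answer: 1317400/11 ≈ 1.1976e+5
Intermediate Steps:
F(Q) = Q (F(Q) = 0 + Q = Q)
V(j) = (591 + j)/(2*j) (V(j) = (591 + j)/((2*j)) = (591 + j)*(1/(2*j)) = (591 + j)/(2*j))
d(p, z) = -618 + z² (d(p, z) = z² - 618 = -618 + z²)
d(C, h) - V(F(11)) = (-618 + (-347)²) - (591 + 11)/(2*11) = (-618 + 120409) - 602/(2*11) = 119791 - 1*301/11 = 119791 - 301/11 = 1317400/11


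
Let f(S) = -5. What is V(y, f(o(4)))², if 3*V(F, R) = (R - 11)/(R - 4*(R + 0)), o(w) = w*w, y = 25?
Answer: 256/2025 ≈ 0.12642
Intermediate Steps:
o(w) = w²
V(F, R) = -(-11 + R)/(9*R) (V(F, R) = ((R - 11)/(R - 4*(R + 0)))/3 = ((-11 + R)/(R - 4*R))/3 = ((-11 + R)/((-3*R)))/3 = ((-11 + R)*(-1/(3*R)))/3 = (-(-11 + R)/(3*R))/3 = -(-11 + R)/(9*R))
V(y, f(o(4)))² = ((⅑)*(11 - 1*(-5))/(-5))² = ((⅑)*(-⅕)*(11 + 5))² = ((⅑)*(-⅕)*16)² = (-16/45)² = 256/2025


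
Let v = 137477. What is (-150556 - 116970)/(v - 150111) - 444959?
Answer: -2810672240/6317 ≈ -4.4494e+5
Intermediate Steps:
(-150556 - 116970)/(v - 150111) - 444959 = (-150556 - 116970)/(137477 - 150111) - 444959 = -267526/(-12634) - 444959 = -267526*(-1/12634) - 444959 = 133763/6317 - 444959 = -2810672240/6317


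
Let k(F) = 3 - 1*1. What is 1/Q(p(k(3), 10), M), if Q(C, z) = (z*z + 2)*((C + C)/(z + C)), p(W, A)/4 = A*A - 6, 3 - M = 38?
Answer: 341/922704 ≈ 0.00036957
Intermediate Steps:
k(F) = 2 (k(F) = 3 - 1 = 2)
M = -35 (M = 3 - 1*38 = 3 - 38 = -35)
p(W, A) = -24 + 4*A² (p(W, A) = 4*(A*A - 6) = 4*(A² - 6) = 4*(-6 + A²) = -24 + 4*A²)
Q(C, z) = 2*C*(2 + z²)/(C + z) (Q(C, z) = (z² + 2)*((2*C)/(C + z)) = (2 + z²)*(2*C/(C + z)) = 2*C*(2 + z²)/(C + z))
1/Q(p(k(3), 10), M) = 1/(2*(-24 + 4*10²)*(2 + (-35)²)/((-24 + 4*10²) - 35)) = 1/(2*(-24 + 4*100)*(2 + 1225)/((-24 + 4*100) - 35)) = 1/(2*(-24 + 400)*1227/((-24 + 400) - 35)) = 1/(2*376*1227/(376 - 35)) = 1/(2*376*1227/341) = 1/(2*376*(1/341)*1227) = 1/(922704/341) = 341/922704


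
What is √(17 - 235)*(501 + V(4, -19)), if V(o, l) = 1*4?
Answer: 505*I*√218 ≈ 7456.2*I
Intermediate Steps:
V(o, l) = 4
√(17 - 235)*(501 + V(4, -19)) = √(17 - 235)*(501 + 4) = √(-218)*505 = (I*√218)*505 = 505*I*√218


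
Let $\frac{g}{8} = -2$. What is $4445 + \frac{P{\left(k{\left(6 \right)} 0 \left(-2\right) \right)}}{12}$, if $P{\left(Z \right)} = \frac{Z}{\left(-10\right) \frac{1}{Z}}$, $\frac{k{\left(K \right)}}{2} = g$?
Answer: $4445$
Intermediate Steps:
$g = -16$ ($g = 8 \left(-2\right) = -16$)
$k{\left(K \right)} = -32$ ($k{\left(K \right)} = 2 \left(-16\right) = -32$)
$P{\left(Z \right)} = - \frac{Z^{2}}{10}$ ($P{\left(Z \right)} = Z \left(- \frac{Z}{10}\right) = - \frac{Z^{2}}{10}$)
$4445 + \frac{P{\left(k{\left(6 \right)} 0 \left(-2\right) \right)}}{12} = 4445 + \frac{\left(- \frac{1}{10}\right) \left(\left(-32\right) 0 \left(-2\right)\right)^{2}}{12} = 4445 + - \frac{\left(0 \left(-2\right)\right)^{2}}{10} \cdot \frac{1}{12} = 4445 + - \frac{0^{2}}{10} \cdot \frac{1}{12} = 4445 + \left(- \frac{1}{10}\right) 0 \cdot \frac{1}{12} = 4445 + 0 \cdot \frac{1}{12} = 4445 + 0 = 4445$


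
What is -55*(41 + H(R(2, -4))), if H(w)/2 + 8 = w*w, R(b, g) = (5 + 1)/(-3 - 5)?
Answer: -11495/8 ≈ -1436.9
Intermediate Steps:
R(b, g) = -¾ (R(b, g) = 6/(-8) = 6*(-⅛) = -¾)
H(w) = -16 + 2*w² (H(w) = -16 + 2*(w*w) = -16 + 2*w²)
-55*(41 + H(R(2, -4))) = -55*(41 + (-16 + 2*(-¾)²)) = -55*(41 + (-16 + 2*(9/16))) = -55*(41 + (-16 + 9/8)) = -55*(41 - 119/8) = -55*209/8 = -11495/8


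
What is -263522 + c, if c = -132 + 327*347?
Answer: -150185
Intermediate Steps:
c = 113337 (c = -132 + 113469 = 113337)
-263522 + c = -263522 + 113337 = -150185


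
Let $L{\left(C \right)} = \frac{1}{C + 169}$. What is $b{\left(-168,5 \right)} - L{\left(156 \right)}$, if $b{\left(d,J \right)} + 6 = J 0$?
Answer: $- \frac{1951}{325} \approx -6.0031$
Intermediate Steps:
$b{\left(d,J \right)} = -6$ ($b{\left(d,J \right)} = -6 + J 0 = -6 + 0 = -6$)
$L{\left(C \right)} = \frac{1}{169 + C}$
$b{\left(-168,5 \right)} - L{\left(156 \right)} = -6 - \frac{1}{169 + 156} = -6 - \frac{1}{325} = - \frac{1951}{325}$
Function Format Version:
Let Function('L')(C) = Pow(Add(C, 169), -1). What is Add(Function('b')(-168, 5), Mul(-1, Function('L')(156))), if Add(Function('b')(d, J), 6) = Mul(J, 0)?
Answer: Rational(-1951, 325) ≈ -6.0031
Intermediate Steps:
Function('b')(d, J) = -6 (Function('b')(d, J) = Add(-6, Mul(J, 0)) = Add(-6, 0) = -6)
Function('L')(C) = Pow(Add(169, C), -1)
Add(Function('b')(-168, 5), Mul(-1, Function('L')(156))) = Add(-6, Mul(-1, Pow(Add(169, 156), -1))) = Add(-6, Mul(-1, Pow(325, -1))) = Add(-6, Mul(-1, Rational(1, 325))) = Add(-6, Rational(-1, 325)) = Rational(-1951, 325)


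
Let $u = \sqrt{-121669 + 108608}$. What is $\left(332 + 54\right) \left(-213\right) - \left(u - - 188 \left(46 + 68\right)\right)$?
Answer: $-103650 - i \sqrt{13061} \approx -1.0365 \cdot 10^{5} - 114.28 i$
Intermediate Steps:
$u = i \sqrt{13061}$ ($u = \sqrt{-13061} = i \sqrt{13061} \approx 114.28 i$)
$\left(332 + 54\right) \left(-213\right) - \left(u - - 188 \left(46 + 68\right)\right) = \left(332 + 54\right) \left(-213\right) - \left(i \sqrt{13061} - - 188 \left(46 + 68\right)\right) = 386 \left(-213\right) - \left(i \sqrt{13061} - \left(-188\right) 114\right) = -82218 - \left(i \sqrt{13061} - -21432\right) = -82218 - \left(i \sqrt{13061} + 21432\right) = -82218 - \left(21432 + i \sqrt{13061}\right) = -103650 - i \sqrt{13061}$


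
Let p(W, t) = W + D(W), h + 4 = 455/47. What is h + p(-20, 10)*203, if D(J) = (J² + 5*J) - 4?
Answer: 2633583/47 ≈ 56034.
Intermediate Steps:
D(J) = -4 + J² + 5*J
h = 267/47 (h = -4 + 455/47 = 267/47 ≈ 5.6808)
p(W, t) = -4 + W² + 6*W (p(W, t) = W + (-4 + W² + 5*W) = -4 + W² + 6*W)
h + p(-20, 10)*203 = 267/47 + (-4 + (-20)² + 6*(-20))*203 = 267/47 + (-4 + 400 - 120)*203 = 267/47 + 276*203 = 267/47 + 56028 = 2633583/47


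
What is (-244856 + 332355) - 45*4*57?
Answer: 77239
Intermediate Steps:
(-244856 + 332355) - 45*4*57 = 87499 - 180*57 = 87499 - 10260 = 77239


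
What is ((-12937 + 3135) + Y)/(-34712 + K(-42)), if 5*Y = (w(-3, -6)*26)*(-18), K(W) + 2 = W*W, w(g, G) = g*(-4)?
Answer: 27313/82375 ≈ 0.33157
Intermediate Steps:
w(g, G) = -4*g
K(W) = -2 + W² (K(W) = -2 + W*W = -2 + W²)
Y = -5616/5 (Y = ((-4*(-3)*26)*(-18))/5 = ((12*26)*(-18))/5 = (312*(-18))/5 = (⅕)*(-5616) = -5616/5 ≈ -1123.2)
((-12937 + 3135) + Y)/(-34712 + K(-42)) = ((-12937 + 3135) - 5616/5)/(-34712 + (-2 + (-42)²)) = (-9802 - 5616/5)/(-34712 + (-2 + 1764)) = -54626/(5*(-34712 + 1762)) = -54626/5/(-32950) = -54626/5*(-1/32950) = 27313/82375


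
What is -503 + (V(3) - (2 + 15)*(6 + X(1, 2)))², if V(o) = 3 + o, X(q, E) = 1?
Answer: 12266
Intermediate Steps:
-503 + (V(3) - (2 + 15)*(6 + X(1, 2)))² = -503 + ((3 + 3) - (2 + 15)*(6 + 1))² = -503 + (6 - 17*7)² = -503 + (6 - 1*119)² = -503 + (6 - 119)² = -503 + (-113)² = -503 + 12769 = 12266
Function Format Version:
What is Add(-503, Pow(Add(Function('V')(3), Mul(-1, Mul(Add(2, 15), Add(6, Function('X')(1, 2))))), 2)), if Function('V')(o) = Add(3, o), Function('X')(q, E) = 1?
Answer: 12266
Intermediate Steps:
Add(-503, Pow(Add(Function('V')(3), Mul(-1, Mul(Add(2, 15), Add(6, Function('X')(1, 2))))), 2)) = Add(-503, Pow(Add(Add(3, 3), Mul(-1, Mul(Add(2, 15), Add(6, 1)))), 2)) = Add(-503, Pow(Add(6, Mul(-1, Mul(17, 7))), 2)) = Add(-503, Pow(Add(6, Mul(-1, 119)), 2)) = Add(-503, Pow(Add(6, -119), 2)) = Add(-503, Pow(-113, 2)) = Add(-503, 12769) = 12266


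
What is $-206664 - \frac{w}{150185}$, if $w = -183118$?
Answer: $- \frac{31037649722}{150185} \approx -2.0666 \cdot 10^{5}$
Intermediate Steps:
$-206664 - \frac{w}{150185} = -206664 - - \frac{183118}{150185} = -206664 + \frac{183118}{150185} = - \frac{31037649722}{150185}$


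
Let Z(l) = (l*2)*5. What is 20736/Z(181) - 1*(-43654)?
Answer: 39517238/905 ≈ 43665.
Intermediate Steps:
Z(l) = 10*l (Z(l) = (2*l)*5 = 10*l)
20736/Z(181) - 1*(-43654) = 20736/((10*181)) - 1*(-43654) = 20736/1810 + 43654 = 20736*(1/1810) + 43654 = 10368/905 + 43654 = 39517238/905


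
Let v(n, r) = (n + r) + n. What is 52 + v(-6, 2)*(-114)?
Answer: 1192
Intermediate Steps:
v(n, r) = r + 2*n
52 + v(-6, 2)*(-114) = 52 + (2 + 2*(-6))*(-114) = 52 + (2 - 12)*(-114) = 52 - 10*(-114) = 52 + 1140 = 1192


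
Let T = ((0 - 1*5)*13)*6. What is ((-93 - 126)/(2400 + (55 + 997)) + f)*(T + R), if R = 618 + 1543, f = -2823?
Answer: -17258775765/3452 ≈ -4.9996e+6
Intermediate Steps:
T = -390 (T = ((0 - 5)*13)*6 = -5*13*6 = -65*6 = -390)
R = 2161
((-93 - 126)/(2400 + (55 + 997)) + f)*(T + R) = ((-93 - 126)/(2400 + (55 + 997)) - 2823)*(-390 + 2161) = (-219/(2400 + 1052) - 2823)*1771 = (-219/3452 - 2823)*1771 = -9745215/3452*1771 = -17258775765/3452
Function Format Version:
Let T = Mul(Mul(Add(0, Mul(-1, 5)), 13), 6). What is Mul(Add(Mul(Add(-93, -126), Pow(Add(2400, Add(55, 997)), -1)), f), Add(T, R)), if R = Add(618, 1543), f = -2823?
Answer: Rational(-17258775765, 3452) ≈ -4.9996e+6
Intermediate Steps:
T = -390 (T = Mul(Mul(Add(0, -5), 13), 6) = Mul(Mul(-5, 13), 6) = Mul(-65, 6) = -390)
R = 2161
Mul(Add(Mul(Add(-93, -126), Pow(Add(2400, Add(55, 997)), -1)), f), Add(T, R)) = Mul(Add(Mul(Add(-93, -126), Pow(Add(2400, Add(55, 997)), -1)), -2823), Add(-390, 2161)) = Mul(Add(Mul(-219, Pow(Add(2400, 1052), -1)), -2823), 1771) = Mul(Add(Mul(-219, Pow(3452, -1)), -2823), 1771) = Mul(Add(Mul(-219, Rational(1, 3452)), -2823), 1771) = Mul(Add(Rational(-219, 3452), -2823), 1771) = Mul(Rational(-9745215, 3452), 1771) = Rational(-17258775765, 3452)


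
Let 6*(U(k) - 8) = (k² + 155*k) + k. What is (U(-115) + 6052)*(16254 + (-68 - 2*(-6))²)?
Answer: 306798275/3 ≈ 1.0227e+8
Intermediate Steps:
U(k) = 8 + 26*k + k²/6 (U(k) = 8 + ((k² + 155*k) + k)/6 = 8 + (k² + 156*k)/6 = 8 + (26*k + k²/6) = 8 + 26*k + k²/6)
(U(-115) + 6052)*(16254 + (-68 - 2*(-6))²) = ((8 + 26*(-115) + (⅙)*(-115)²) + 6052)*(16254 + (-68 - 2*(-6))²) = ((8 - 2990 + (⅙)*13225) + 6052)*(16254 + (-68 + 12)²) = ((8 - 2990 + 13225/6) + 6052)*(16254 + (-56)²) = (-4667/6 + 6052)*(16254 + 3136) = (31645/6)*19390 = 306798275/3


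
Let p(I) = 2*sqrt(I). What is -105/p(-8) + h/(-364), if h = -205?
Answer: 205/364 + 105*I*sqrt(2)/8 ≈ 0.56319 + 18.562*I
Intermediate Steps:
-105/p(-8) + h/(-364) = -105*(-I*sqrt(2)/8) - 205/(-364) = -105*(-I*sqrt(2)/8) - 205*(-1/364) = -105*(-I*sqrt(2)/8) + 205/364 = -(-105)*I*sqrt(2)/8 + 205/364 = 105*I*sqrt(2)/8 + 205/364 = 205/364 + 105*I*sqrt(2)/8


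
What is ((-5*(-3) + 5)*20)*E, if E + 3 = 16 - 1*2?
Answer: 4400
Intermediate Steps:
E = 11 (E = -3 + (16 - 1*2) = -3 + (16 - 2) = -3 + 14 = 11)
((-5*(-3) + 5)*20)*E = ((-5*(-3) + 5)*20)*11 = ((15 + 5)*20)*11 = (20*20)*11 = 400*11 = 4400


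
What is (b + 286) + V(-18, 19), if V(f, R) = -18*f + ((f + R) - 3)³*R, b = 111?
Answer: 569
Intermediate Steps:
V(f, R) = -18*f + R*(-3 + R + f)³ (V(f, R) = -18*f + ((R + f) - 3)³*R = -18*f + (-3 + R + f)³*R = -18*f + R*(-3 + R + f)³)
(b + 286) + V(-18, 19) = (111 + 286) + (-18*(-18) + 19*(-3 + 19 - 18)³) = 397 + (324 + 19*(-2)³) = 397 + (324 + 19*(-8)) = 397 + (324 - 152) = 397 + 172 = 569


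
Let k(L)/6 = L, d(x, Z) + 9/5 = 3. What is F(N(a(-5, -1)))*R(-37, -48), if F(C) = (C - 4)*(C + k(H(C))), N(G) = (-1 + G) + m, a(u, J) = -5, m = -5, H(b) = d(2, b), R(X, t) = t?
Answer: -2736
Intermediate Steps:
d(x, Z) = 6/5 (d(x, Z) = -9/5 + 3 = 6/5)
H(b) = 6/5
k(L) = 6*L
N(G) = -6 + G (N(G) = (-1 + G) - 5 = -6 + G)
F(C) = (-4 + C)*(36/5 + C) (F(C) = (C - 4)*(C + 6*(6/5)) = (-4 + C)*(C + 36/5) = (-4 + C)*(36/5 + C))
F(N(a(-5, -1)))*R(-37, -48) = (-144/5 + (-6 - 5)**2 + 16*(-6 - 5)/5)*(-48) = (-144/5 + (-11)**2 + (16/5)*(-11))*(-48) = (-144/5 + 121 - 176/5)*(-48) = 57*(-48) = -2736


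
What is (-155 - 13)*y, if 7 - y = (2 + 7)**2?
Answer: 12432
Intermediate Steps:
y = -74 (y = 7 - (2 + 7)**2 = 7 - 1*9**2 = 7 - 1*81 = 7 - 81 = -74)
(-155 - 13)*y = (-155 - 13)*(-74) = -168*(-74) = 12432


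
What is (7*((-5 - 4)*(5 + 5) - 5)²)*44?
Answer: 2779700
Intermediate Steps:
(7*((-5 - 4)*(5 + 5) - 5)²)*44 = (7*(-9*10 - 5)²)*44 = (7*(-90 - 5)²)*44 = (7*(-95)²)*44 = (7*9025)*44 = 63175*44 = 2779700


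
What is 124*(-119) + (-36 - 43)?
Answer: -14835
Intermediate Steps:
124*(-119) + (-36 - 43) = -14756 - 79 = -14835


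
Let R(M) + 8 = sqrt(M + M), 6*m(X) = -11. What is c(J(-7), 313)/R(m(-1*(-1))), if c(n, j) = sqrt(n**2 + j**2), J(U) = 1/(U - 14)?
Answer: -8*sqrt(43204330)/1421 - I*sqrt(1425742890)/4263 ≈ -37.005 - 8.8574*I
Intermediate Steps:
m(X) = -11/6 (m(X) = (1/6)*(-11) = -11/6)
J(U) = 1/(-14 + U)
R(M) = -8 + sqrt(2)*sqrt(M) (R(M) = -8 + sqrt(M + M) = -8 + sqrt(2*M) = -8 + sqrt(2)*sqrt(M))
c(n, j) = sqrt(j**2 + n**2)
c(J(-7), 313)/R(m(-1*(-1))) = sqrt(313**2 + (1/(-14 - 7))**2)/(-8 + sqrt(2)*sqrt(-11/6)) = sqrt(97969 + (1/(-21))**2)/(-8 + sqrt(2)*(I*sqrt(66)/6)) = sqrt(97969 + (-1/21)**2)/(-8 + I*sqrt(33)/3) = sqrt(97969 + 1/441)/(-8 + I*sqrt(33)/3) = sqrt(43204330/441)/(-8 + I*sqrt(33)/3) = (sqrt(43204330)/21)/(-8 + I*sqrt(33)/3) = sqrt(43204330)/(21*(-8 + I*sqrt(33)/3))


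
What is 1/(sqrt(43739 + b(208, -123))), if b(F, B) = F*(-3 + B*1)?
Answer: sqrt(17531)/17531 ≈ 0.0075526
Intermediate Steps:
b(F, B) = F*(-3 + B)
1/(sqrt(43739 + b(208, -123))) = 1/(sqrt(43739 + 208*(-3 - 123))) = 1/(sqrt(43739 + 208*(-126))) = 1/(sqrt(43739 - 26208)) = 1/(sqrt(17531)) = sqrt(17531)/17531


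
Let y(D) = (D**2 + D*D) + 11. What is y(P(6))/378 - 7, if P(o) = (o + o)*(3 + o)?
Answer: 20693/378 ≈ 54.743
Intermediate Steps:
P(o) = 2*o*(3 + o) (P(o) = (2*o)*(3 + o) = 2*o*(3 + o))
y(D) = 11 + 2*D**2 (y(D) = (D**2 + D**2) + 11 = 2*D**2 + 11 = 11 + 2*D**2)
y(P(6))/378 - 7 = (11 + 2*(2*6*(3 + 6))**2)/378 - 7 = (11 + 2*(2*6*9)**2)*(1/378) - 7 = (11 + 2*108**2)*(1/378) - 7 = (11 + 2*11664)*(1/378) - 7 = (11 + 23328)*(1/378) - 7 = 23339*(1/378) - 7 = 23339/378 - 7 = 20693/378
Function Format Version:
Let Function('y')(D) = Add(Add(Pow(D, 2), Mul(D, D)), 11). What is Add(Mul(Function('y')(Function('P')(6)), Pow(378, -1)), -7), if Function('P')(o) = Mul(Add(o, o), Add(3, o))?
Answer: Rational(20693, 378) ≈ 54.743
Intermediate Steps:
Function('P')(o) = Mul(2, o, Add(3, o)) (Function('P')(o) = Mul(Mul(2, o), Add(3, o)) = Mul(2, o, Add(3, o)))
Function('y')(D) = Add(11, Mul(2, Pow(D, 2))) (Function('y')(D) = Add(Add(Pow(D, 2), Pow(D, 2)), 11) = Add(Mul(2, Pow(D, 2)), 11) = Add(11, Mul(2, Pow(D, 2))))
Add(Mul(Function('y')(Function('P')(6)), Pow(378, -1)), -7) = Add(Mul(Add(11, Mul(2, Pow(Mul(2, 6, Add(3, 6)), 2))), Pow(378, -1)), -7) = Add(Mul(Add(11, Mul(2, Pow(Mul(2, 6, 9), 2))), Rational(1, 378)), -7) = Add(Mul(Add(11, Mul(2, Pow(108, 2))), Rational(1, 378)), -7) = Add(Mul(Add(11, Mul(2, 11664)), Rational(1, 378)), -7) = Add(Mul(Add(11, 23328), Rational(1, 378)), -7) = Add(Mul(23339, Rational(1, 378)), -7) = Add(Rational(23339, 378), -7) = Rational(20693, 378)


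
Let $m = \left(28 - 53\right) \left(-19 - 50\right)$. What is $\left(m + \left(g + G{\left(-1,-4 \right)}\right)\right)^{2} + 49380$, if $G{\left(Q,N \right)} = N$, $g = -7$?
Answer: $2987176$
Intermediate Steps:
$m = 1725$ ($m = \left(-25\right) \left(-69\right) = 1725$)
$\left(m + \left(g + G{\left(-1,-4 \right)}\right)\right)^{2} + 49380 = \left(1725 - 11\right)^{2} + 49380 = 1714^{2} + 49380 = 2937796 + 49380 = 2987176$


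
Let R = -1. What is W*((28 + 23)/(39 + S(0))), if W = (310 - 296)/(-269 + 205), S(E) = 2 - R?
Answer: -17/64 ≈ -0.26563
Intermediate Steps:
S(E) = 3 (S(E) = 2 - 1*(-1) = 2 + 1 = 3)
W = -7/32 (W = 14/(-64) = 14*(-1/64) = -7/32 ≈ -0.21875)
W*((28 + 23)/(39 + S(0))) = -7*(28 + 23)/(32*(39 + 3)) = -357/(32*42) = -7/32*17/14 = -17/64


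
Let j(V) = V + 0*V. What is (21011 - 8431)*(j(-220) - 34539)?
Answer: -437268220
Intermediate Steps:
j(V) = V (j(V) = V + 0 = V)
(21011 - 8431)*(j(-220) - 34539) = (21011 - 8431)*(-220 - 34539) = 12580*(-34759) = -437268220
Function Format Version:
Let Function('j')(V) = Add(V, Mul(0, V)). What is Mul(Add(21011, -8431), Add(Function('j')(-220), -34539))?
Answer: -437268220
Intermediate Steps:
Function('j')(V) = V (Function('j')(V) = Add(V, 0) = V)
Mul(Add(21011, -8431), Add(Function('j')(-220), -34539)) = Mul(Add(21011, -8431), Add(-220, -34539)) = Mul(12580, -34759) = -437268220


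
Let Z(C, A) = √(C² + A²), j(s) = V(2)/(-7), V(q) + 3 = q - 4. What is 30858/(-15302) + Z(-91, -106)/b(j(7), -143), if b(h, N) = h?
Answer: -15429/7651 + 7*√19517/5 ≈ 193.57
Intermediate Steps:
V(q) = -7 + q (V(q) = -3 + (q - 4) = -3 + (-4 + q) = -7 + q)
j(s) = 5/7 (j(s) = (-7 + 2)/(-7) = -5*(-⅐) = 5/7)
Z(C, A) = √(A² + C²)
30858/(-15302) + Z(-91, -106)/b(j(7), -143) = 30858/(-15302) + √((-106)² + (-91)²)/(5/7) = 30858*(-1/15302) + √(11236 + 8281)*(7/5) = -15429/7651 + √19517*(7/5) = -15429/7651 + 7*√19517/5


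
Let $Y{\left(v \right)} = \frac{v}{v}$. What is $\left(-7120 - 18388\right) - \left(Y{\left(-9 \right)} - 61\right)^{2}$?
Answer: $-29108$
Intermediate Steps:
$Y{\left(v \right)} = 1$
$\left(-7120 - 18388\right) - \left(Y{\left(-9 \right)} - 61\right)^{2} = \left(-7120 - 18388\right) - \left(1 - 61\right)^{2} = \left(-7120 - 18388\right) - \left(-60\right)^{2} = -25508 - 3600 = -29108$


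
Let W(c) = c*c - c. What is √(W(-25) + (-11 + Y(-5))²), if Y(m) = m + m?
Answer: √1091 ≈ 33.030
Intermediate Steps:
Y(m) = 2*m
W(c) = c² - c
√(W(-25) + (-11 + Y(-5))²) = √(-25*(-1 - 25) + (-11 + 2*(-5))²) = √(-25*(-26) + (-11 - 10)²) = √(650 + (-21)²) = √(650 + 441) = √1091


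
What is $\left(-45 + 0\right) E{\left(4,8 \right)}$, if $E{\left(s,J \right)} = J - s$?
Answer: $-180$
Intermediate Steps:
$\left(-45 + 0\right) E{\left(4,8 \right)} = \left(-45 + 0\right) \left(8 - 4\right) = - 45 \left(8 - 4\right) = \left(-45\right) 4 = -180$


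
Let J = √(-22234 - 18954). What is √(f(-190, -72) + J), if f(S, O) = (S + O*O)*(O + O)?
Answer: √(-719136 + 2*I*√10297) ≈ 0.12 + 848.02*I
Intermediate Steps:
f(S, O) = 2*O*(S + O²) (f(S, O) = (S + O²)*(2*O) = 2*O*(S + O²))
J = 2*I*√10297 (J = √(-41188) = 2*I*√10297 ≈ 202.95*I)
√(f(-190, -72) + J) = √(2*(-72)*(-190 + (-72)²) + 2*I*√10297) = √(2*(-72)*(-190 + 5184) + 2*I*√10297) = √(2*(-72)*4994 + 2*I*√10297) = √(-719136 + 2*I*√10297)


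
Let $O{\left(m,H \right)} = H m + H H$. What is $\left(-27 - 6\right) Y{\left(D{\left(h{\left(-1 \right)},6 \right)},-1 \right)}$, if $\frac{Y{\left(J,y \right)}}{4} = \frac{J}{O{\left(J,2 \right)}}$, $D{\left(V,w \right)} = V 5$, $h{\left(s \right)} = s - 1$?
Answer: $- \frac{165}{2} \approx -82.5$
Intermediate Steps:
$O{\left(m,H \right)} = H^{2} + H m$ ($O{\left(m,H \right)} = H m + H^{2} = H^{2} + H m$)
$h{\left(s \right)} = -1 + s$
$D{\left(V,w \right)} = 5 V$
$Y{\left(J,y \right)} = \frac{4 J}{4 + 2 J}$ ($Y{\left(J,y \right)} = 4 \frac{J}{2 \left(2 + J\right)} = 4 \frac{J}{4 + 2 J} = \frac{4 J}{4 + 2 J}$)
$\left(-27 - 6\right) Y{\left(D{\left(h{\left(-1 \right)},6 \right)},-1 \right)} = \left(-27 - 6\right) \frac{2 \cdot 5 \left(-1 - 1\right)}{2 + 5 \left(-1 - 1\right)} = - 33 \frac{2 \cdot 5 \left(-2\right)}{2 + 5 \left(-2\right)} = - 33 \cdot 2 \left(-10\right) \frac{1}{2 - 10} = - 33 \cdot 2 \left(-10\right) \frac{1}{-8} = - 33 \cdot 2 \left(-10\right) \left(- \frac{1}{8}\right) = \left(-33\right) \frac{5}{2} = - \frac{165}{2}$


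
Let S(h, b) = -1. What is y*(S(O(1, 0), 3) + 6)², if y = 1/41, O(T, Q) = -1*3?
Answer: 25/41 ≈ 0.60976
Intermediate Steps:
O(T, Q) = -3
y = 1/41 ≈ 0.024390
y*(S(O(1, 0), 3) + 6)² = (-1 + 6)²/41 = (1/41)*5² = (1/41)*25 = 25/41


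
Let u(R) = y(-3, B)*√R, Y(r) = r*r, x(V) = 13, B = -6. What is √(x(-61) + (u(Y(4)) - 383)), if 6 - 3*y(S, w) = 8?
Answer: I*√3354/3 ≈ 19.305*I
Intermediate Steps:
Y(r) = r²
y(S, w) = -⅔ (y(S, w) = 2 - ⅓*8 = 2 - 8/3 = -⅔)
u(R) = -2*√R/3
√(x(-61) + (u(Y(4)) - 383)) = √(13 + (-2*√(4²)/3 - 383)) = √(13 + (-2*√16/3 - 383)) = √(13 + (-⅔*4 - 383)) = √(13 + (-8/3 - 383)) = √(13 - 1157/3) = √(-1118/3) = I*√3354/3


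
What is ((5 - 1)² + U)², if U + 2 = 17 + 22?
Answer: 2809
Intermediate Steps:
U = 37 (U = -2 + (17 + 22) = -2 + 39 = 37)
((5 - 1)² + U)² = ((5 - 1)² + 37)² = (4² + 37)² = (16 + 37)² = 53² = 2809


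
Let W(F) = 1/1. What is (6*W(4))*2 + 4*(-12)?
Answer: -36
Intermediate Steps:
W(F) = 1
(6*W(4))*2 + 4*(-12) = (6*1)*2 + 4*(-12) = 6*2 - 48 = 12 - 48 = -36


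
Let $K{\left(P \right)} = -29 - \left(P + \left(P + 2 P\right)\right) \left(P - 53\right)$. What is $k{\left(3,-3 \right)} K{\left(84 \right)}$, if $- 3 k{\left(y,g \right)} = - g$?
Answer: $10445$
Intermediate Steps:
$k{\left(y,g \right)} = \frac{g}{3}$ ($k{\left(y,g \right)} = - \frac{\left(-1\right) g}{3} = \frac{g}{3}$)
$K{\left(P \right)} = -29 - 4 P \left(-53 + P\right)$ ($K{\left(P \right)} = -29 - \left(P + 3 P\right) \left(-53 + P\right) = -29 - 4 P \left(-53 + P\right)$)
$k{\left(3,-3 \right)} K{\left(84 \right)} = \frac{1}{3} \left(-3\right) \left(-29 - 4 \cdot 84^{2} + 212 \cdot 84\right) = - (-29 - 28224 + 17808) = \left(-1\right) \left(-10445\right) = 10445$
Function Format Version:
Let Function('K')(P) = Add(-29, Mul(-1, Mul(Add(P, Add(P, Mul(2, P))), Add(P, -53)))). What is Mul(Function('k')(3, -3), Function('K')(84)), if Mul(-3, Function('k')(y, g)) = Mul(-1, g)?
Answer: 10445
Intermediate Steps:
Function('k')(y, g) = Mul(Rational(1, 3), g) (Function('k')(y, g) = Mul(Rational(-1, 3), Mul(-1, g)) = Mul(Rational(1, 3), g))
Function('K')(P) = Add(-29, Mul(-4, P, Add(-53, P))) (Function('K')(P) = Add(-29, Mul(-1, Mul(Add(P, Mul(3, P)), Add(-53, P)))) = Add(-29, Mul(-1, Mul(Mul(4, P), Add(-53, P)))) = Add(-29, Mul(-1, Mul(4, P, Add(-53, P)))) = Add(-29, Mul(-4, P, Add(-53, P))))
Mul(Function('k')(3, -3), Function('K')(84)) = Mul(Mul(Rational(1, 3), -3), Add(-29, Mul(-4, Pow(84, 2)), Mul(212, 84))) = Mul(-1, Add(-29, Mul(-4, 7056), 17808)) = Mul(-1, Add(-29, -28224, 17808)) = Mul(-1, -10445) = 10445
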